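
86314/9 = 9590 + 4/9= 9590.44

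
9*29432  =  264888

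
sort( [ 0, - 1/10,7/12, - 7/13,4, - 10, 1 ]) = [ - 10,-7/13, - 1/10,0 , 7/12,  1, 4]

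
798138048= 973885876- 175747828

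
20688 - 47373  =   - 26685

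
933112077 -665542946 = 267569131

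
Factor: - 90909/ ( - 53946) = 91/54   =  2^( - 1 )*3^( - 3)*7^1*13^1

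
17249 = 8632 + 8617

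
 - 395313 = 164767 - 560080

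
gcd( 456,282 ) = 6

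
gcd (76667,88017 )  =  1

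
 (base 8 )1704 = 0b1111000100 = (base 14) 4CC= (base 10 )964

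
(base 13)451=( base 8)1346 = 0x2e6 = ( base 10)742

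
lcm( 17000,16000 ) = 272000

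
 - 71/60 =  - 71/60 = - 1.18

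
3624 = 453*8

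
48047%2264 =503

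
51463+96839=148302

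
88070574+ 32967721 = 121038295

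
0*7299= 0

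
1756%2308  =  1756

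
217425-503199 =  - 285774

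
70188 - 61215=8973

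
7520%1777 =412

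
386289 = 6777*57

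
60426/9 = 6714 = 6714.00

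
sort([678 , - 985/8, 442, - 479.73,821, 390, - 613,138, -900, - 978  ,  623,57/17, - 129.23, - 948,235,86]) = [-978, - 948, - 900, - 613, - 479.73, - 129.23, - 985/8 , 57/17,86,138,235,390,442, 623, 678,821]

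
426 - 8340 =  - 7914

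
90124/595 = 151 + 279/595 = 151.47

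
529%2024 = 529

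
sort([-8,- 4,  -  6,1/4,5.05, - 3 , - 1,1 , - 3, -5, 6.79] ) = [-8, - 6, - 5,-4,- 3,-3, - 1,1/4,1,5.05, 6.79]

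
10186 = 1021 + 9165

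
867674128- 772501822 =95172306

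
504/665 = 72/95=   0.76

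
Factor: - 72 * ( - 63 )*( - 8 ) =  - 2^6*3^4*7^1 =- 36288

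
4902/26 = 188+7/13 = 188.54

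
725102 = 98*7399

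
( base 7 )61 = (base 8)53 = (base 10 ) 43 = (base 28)1f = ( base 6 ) 111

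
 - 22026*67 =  -1475742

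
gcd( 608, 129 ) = 1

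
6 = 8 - 2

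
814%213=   175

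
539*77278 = 41652842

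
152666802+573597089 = 726263891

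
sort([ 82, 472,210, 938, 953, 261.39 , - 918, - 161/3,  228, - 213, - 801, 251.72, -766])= [-918, - 801, -766, - 213,-161/3, 82, 210,228, 251.72, 261.39, 472, 938 , 953]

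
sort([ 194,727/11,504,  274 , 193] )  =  [727/11, 193,194, 274, 504] 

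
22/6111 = 22/6111 = 0.00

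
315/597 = 105/199 =0.53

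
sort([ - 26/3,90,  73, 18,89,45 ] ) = [-26/3, 18,45,73,89,90] 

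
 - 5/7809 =-5/7809 = - 0.00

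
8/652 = 2/163 = 0.01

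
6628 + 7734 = 14362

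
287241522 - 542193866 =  - 254952344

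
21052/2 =10526 = 10526.00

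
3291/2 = 1645 + 1/2 = 1645.50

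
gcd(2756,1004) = 4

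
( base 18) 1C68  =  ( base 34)8HA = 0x266c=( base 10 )9836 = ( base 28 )CF8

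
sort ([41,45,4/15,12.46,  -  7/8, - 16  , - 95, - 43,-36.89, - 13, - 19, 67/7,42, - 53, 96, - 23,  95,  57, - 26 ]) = [ - 95,-53, - 43, - 36.89, - 26, - 23, - 19,  -  16, - 13,-7/8, 4/15 , 67/7,12.46,  41,42, 45, 57,95,  96] 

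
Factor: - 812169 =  - 3^2*31^1*41^1*71^1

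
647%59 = 57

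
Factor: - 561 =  - 3^1*11^1 *17^1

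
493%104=77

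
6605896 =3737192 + 2868704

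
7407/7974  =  823/886  =  0.93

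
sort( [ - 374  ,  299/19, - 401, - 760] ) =[ - 760, - 401, - 374,299/19] 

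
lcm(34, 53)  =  1802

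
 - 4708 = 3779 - 8487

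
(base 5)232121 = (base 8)20333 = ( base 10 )8411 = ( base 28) akb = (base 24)EEB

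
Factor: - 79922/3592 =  - 89/4  =  - 2^( - 2)* 89^1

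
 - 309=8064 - 8373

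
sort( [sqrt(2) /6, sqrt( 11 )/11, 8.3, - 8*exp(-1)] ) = [ - 8*exp(-1),sqrt ( 2 )/6,  sqrt( 11 ) /11,8.3] 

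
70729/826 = 85 +519/826 = 85.63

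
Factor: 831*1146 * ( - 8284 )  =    -  2^3  *  3^2*19^1* 109^1 *191^1* 277^1= - 7889068584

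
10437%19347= 10437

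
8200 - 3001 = 5199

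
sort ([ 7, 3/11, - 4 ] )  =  [ - 4, 3/11, 7 ]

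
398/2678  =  199/1339 = 0.15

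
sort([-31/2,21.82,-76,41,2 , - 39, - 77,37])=[ - 77, - 76,  -  39, - 31/2, 2,21.82,37,41]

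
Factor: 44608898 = 2^1*181^1*123229^1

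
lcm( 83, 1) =83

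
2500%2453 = 47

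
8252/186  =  44  +  34/93 = 44.37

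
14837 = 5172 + 9665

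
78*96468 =7524504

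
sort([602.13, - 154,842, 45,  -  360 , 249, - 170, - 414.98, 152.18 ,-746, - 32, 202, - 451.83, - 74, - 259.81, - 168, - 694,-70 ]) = [ - 746 , - 694, - 451.83, - 414.98, - 360, - 259.81, - 170, - 168, - 154, - 74, - 70,-32,45, 152.18,202, 249, 602.13,  842 ] 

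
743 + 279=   1022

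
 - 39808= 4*(  -  9952)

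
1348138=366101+982037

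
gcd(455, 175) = 35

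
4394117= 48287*91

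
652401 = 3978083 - 3325682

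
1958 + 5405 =7363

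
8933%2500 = 1433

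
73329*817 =59909793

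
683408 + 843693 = 1527101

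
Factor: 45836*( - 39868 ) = - 2^4*7^1*1637^1*9967^1 =- 1827389648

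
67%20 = 7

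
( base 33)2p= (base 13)70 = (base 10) 91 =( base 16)5B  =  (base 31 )2T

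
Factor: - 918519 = - 3^1 * 7^1*191^1 * 229^1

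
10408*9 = 93672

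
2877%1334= 209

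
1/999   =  1/999 = 0.00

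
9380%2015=1320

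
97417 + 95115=192532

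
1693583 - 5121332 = - 3427749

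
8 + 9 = 17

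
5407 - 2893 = 2514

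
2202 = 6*367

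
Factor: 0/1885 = 0=0^1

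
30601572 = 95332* 321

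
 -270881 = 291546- 562427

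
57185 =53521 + 3664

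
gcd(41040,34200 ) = 6840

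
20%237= 20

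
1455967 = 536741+919226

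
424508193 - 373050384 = 51457809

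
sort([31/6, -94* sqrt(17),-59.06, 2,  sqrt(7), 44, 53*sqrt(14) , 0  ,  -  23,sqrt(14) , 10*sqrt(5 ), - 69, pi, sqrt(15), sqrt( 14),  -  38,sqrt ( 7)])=[- 94*sqrt(17 ) ,-69,  -  59.06,-38, - 23, 0, 2, sqrt(7 ), sqrt(7), pi, sqrt(14), sqrt( 14), sqrt(15 ), 31/6,10 *sqrt(5),  44, 53*sqrt(14) ]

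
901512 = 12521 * 72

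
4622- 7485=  - 2863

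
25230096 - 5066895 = 20163201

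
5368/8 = 671= 671.00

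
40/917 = 40/917 = 0.04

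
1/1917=1/1917 = 0.00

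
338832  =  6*56472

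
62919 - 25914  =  37005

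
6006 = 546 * 11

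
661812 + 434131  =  1095943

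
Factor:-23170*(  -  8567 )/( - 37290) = - 19849739/3729  =  - 3^( - 1)*7^1 * 11^( - 1)*13^1*113^( - 1 )*331^1*659^1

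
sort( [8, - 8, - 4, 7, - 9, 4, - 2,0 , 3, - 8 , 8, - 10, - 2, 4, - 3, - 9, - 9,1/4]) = [ - 10, - 9, - 9, - 9, - 8,  -  8,-4, - 3, - 2, - 2, 0 , 1/4, 3, 4, 4, 7, 8,8 ] 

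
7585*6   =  45510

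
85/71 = 1 + 14/71 = 1.20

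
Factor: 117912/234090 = 2^2*3^(-3) *5^(-1)*17^1 =68/135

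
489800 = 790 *620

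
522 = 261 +261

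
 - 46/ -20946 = 23/10473 = 0.00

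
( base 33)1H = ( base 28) 1M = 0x32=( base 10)50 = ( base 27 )1n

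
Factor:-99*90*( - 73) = 2^1*3^4 * 5^1*11^1*73^1 = 650430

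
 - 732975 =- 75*9773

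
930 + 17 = 947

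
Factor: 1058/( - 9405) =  - 2^1*3^(  -  2)*5^(  -  1)*11^( - 1)*19^( - 1) * 23^2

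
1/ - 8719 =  - 1+8718/8719  =  -0.00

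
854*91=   77714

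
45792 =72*636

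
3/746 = 3/746 =0.00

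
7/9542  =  7/9542=0.00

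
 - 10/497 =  - 1 + 487/497=   -0.02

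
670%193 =91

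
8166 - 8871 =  - 705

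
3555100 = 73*48700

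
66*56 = 3696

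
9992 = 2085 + 7907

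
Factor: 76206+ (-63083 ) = 13123 = 11^1*1193^1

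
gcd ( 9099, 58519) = 1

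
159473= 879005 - 719532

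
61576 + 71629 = 133205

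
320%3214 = 320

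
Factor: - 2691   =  -3^2*13^1*23^1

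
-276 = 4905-5181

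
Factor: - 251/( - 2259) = 3^ ( - 2 ) = 1/9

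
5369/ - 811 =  - 7 + 308/811 = -  6.62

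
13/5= 13/5= 2.60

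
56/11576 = 7/1447 = 0.00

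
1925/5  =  385 = 385.00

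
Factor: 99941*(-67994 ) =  - 6795388354 = -2^1*139^1*719^1 * 33997^1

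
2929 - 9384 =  - 6455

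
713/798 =713/798 = 0.89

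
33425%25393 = 8032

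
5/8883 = 5/8883 = 0.00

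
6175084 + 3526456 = 9701540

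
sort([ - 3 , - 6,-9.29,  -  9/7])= [ - 9.29, - 6, - 3,-9/7 ]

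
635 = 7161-6526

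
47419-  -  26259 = 73678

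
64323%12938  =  12571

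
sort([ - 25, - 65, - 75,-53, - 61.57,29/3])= [  -  75 , - 65, - 61.57,-53, - 25,29/3]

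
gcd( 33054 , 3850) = 14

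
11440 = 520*22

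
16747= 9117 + 7630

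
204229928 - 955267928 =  -751038000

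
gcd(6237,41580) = 2079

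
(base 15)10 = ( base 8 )17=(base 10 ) 15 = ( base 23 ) F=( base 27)f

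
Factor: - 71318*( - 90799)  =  6475603082 = 2^1*13^2*29^1*31^1*101^1*211^1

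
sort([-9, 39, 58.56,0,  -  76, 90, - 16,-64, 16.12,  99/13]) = [ - 76,  -  64, - 16,-9, 0, 99/13, 16.12,39, 58.56, 90 ] 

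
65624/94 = 32812/47 = 698.13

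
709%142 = 141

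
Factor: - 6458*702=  - 2^2*3^3 * 13^1*3229^1 = - 4533516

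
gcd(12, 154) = 2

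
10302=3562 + 6740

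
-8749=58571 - 67320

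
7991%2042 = 1865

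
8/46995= 8/46995 =0.00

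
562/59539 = 562/59539 =0.01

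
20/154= 10/77 = 0.13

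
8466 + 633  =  9099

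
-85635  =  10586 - 96221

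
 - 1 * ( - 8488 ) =8488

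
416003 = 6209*67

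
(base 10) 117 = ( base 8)165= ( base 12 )99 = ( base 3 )11100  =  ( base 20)5H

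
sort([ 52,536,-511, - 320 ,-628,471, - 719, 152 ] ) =[-719,  -  628, - 511, - 320,52, 152, 471,536]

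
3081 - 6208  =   - 3127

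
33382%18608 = 14774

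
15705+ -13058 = 2647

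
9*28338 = 255042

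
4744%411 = 223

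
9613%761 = 481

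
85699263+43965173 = 129664436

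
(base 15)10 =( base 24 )f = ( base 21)F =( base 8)17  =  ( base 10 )15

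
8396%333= 71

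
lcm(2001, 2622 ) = 76038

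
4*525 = 2100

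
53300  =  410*130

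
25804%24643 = 1161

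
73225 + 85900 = 159125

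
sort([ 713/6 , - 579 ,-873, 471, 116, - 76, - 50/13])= [ - 873, - 579 , - 76,-50/13, 116, 713/6, 471] 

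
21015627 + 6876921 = 27892548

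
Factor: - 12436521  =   -3^1*1451^1 * 2857^1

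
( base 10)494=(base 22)10a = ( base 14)274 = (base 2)111101110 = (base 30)GE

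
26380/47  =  26380/47 = 561.28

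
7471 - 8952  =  -1481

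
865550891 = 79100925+786449966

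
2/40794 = 1/20397 = 0.00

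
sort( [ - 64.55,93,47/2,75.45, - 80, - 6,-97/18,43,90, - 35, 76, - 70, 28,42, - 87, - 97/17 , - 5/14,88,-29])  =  [ - 87, - 80,-70, - 64.55,-35, - 29,  -  6, - 97/17 , - 97/18, - 5/14, 47/2,28 , 42,  43,75.45, 76 , 88,90,  93 ]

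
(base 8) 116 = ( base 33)2C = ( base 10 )78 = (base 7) 141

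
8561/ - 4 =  - 2141 + 3/4 = - 2140.25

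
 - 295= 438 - 733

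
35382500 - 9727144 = 25655356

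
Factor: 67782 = 2^1*3^1*11^1*13^1 * 79^1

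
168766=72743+96023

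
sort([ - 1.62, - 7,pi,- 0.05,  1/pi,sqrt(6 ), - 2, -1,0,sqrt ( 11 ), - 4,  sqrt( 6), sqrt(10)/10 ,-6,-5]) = [ - 7, - 6 , -5, - 4, - 2, -1.62 ,-1, - 0.05,0, sqrt( 10) /10,1/pi,sqrt(6), sqrt(6 ),pi,sqrt(11 )]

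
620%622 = 620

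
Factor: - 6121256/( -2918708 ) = 2^1* 13^( - 1 )*37^ ( - 2 )*41^ ( -1)*107^1*7151^1 = 1530314/729677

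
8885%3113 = 2659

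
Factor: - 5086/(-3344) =2543/1672 = 2^( - 3)*11^( - 1 )*19^( - 1 ) * 2543^1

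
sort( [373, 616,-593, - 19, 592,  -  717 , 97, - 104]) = [  -  717,-593, - 104, - 19, 97, 373, 592, 616 ]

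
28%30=28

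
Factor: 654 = 2^1*3^1*109^1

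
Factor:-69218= -2^1*53^1*653^1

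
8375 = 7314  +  1061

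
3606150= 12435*290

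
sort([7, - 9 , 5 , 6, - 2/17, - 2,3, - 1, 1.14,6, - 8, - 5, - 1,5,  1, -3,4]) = [-9,-8, - 5, - 3, - 2, - 1, - 1, - 2/17,  1, 1.14,3, 4, 5,5, 6,  6,7]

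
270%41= 24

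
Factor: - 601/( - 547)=547^( - 1 )*601^1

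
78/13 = 6=6.00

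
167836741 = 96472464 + 71364277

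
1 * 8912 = 8912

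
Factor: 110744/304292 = 218/599 = 2^1 * 109^1*599^ ( - 1)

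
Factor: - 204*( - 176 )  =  35904 = 2^6 *3^1*11^1*17^1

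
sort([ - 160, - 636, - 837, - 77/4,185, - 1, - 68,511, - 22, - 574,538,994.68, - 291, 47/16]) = [ - 837, - 636, - 574, - 291, - 160, - 68, - 22, - 77/4,  -  1,47/16,185,511  ,  538, 994.68]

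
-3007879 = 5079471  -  8087350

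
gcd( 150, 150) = 150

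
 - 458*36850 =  - 16877300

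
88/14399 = 8/1309=0.01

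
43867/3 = 14622 + 1/3 =14622.33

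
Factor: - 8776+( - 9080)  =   - 2^6*3^2*31^1 = -  17856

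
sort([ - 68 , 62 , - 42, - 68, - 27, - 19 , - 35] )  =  [ - 68,- 68,-42, - 35, - 27, - 19, 62] 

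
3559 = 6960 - 3401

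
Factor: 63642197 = 167^1*179^1*2129^1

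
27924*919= 25662156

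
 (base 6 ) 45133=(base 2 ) 1100010110001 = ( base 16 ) 18b1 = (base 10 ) 6321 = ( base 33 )5QI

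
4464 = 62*72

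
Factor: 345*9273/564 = 1066395/188 = 2^( - 2)*3^1*5^1 * 11^1*23^1*47^ (-1) * 281^1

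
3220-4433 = - 1213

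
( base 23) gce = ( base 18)1906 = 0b10001000110010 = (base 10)8754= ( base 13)3CA5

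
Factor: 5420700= 2^2*3^2*5^2*19^1 *317^1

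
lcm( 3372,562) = 3372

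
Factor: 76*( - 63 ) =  - 2^2*3^2*7^1*19^1 = - 4788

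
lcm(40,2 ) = 40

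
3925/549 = 7 + 82/549 = 7.15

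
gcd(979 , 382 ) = 1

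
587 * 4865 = 2855755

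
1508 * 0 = 0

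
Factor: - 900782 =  - 2^1 * 450391^1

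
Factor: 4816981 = 13^1 * 370537^1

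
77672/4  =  19418 = 19418.00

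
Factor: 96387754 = 2^1*71^1*211^1*3217^1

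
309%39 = 36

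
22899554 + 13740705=36640259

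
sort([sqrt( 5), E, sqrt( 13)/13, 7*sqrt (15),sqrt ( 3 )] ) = [sqrt(13)/13,  sqrt(3), sqrt(5), E,7*sqrt(15 )]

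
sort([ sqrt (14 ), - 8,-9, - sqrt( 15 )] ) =[-9, - 8, - sqrt( 15 ),sqrt ( 14)]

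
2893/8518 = 2893/8518 = 0.34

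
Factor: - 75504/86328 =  - 2^1*3^( - 1 )*11^1*13^1*109^( - 1 ) = - 286/327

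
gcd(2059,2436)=29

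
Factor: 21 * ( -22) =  - 462 = - 2^1*3^1*7^1*11^1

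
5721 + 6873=12594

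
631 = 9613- 8982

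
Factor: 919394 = 2^1 * 7^1 * 17^1*3863^1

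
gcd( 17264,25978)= 2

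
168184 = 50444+117740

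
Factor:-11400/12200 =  - 57/61 = -3^1 * 19^1*61^(-1 ) 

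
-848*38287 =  - 32467376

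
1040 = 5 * 208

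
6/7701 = 2/2567 = 0.00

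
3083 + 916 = 3999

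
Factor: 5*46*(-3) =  - 690 = - 2^1*3^1*5^1*23^1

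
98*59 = 5782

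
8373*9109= 76269657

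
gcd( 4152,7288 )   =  8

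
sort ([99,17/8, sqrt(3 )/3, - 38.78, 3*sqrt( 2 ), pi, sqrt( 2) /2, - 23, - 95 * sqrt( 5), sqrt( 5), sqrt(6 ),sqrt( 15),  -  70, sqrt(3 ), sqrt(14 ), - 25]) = [ - 95 * sqrt( 5), - 70, - 38.78 , - 25,-23,sqrt(3 )/3,sqrt(2 ) /2, sqrt ( 3),17/8, sqrt (5),  sqrt(6 ),pi,sqrt( 14 ), sqrt(15 ), 3 * sqrt(2),99 ] 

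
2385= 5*477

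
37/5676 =37/5676 = 0.01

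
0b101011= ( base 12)37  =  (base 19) 25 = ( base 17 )29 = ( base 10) 43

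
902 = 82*11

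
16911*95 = 1606545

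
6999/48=2333/16 = 145.81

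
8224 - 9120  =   - 896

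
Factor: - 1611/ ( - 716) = 2^(-2)*3^2 = 9/4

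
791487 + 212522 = 1004009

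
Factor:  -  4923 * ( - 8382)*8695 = 2^1*3^3*5^1*11^1*37^1*47^1*127^1* 547^1 = 358795575270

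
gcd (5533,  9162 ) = 1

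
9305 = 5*1861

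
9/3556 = 9/3556 = 0.00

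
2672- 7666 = - 4994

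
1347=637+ 710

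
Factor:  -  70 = - 2^1 * 5^1 * 7^1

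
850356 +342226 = 1192582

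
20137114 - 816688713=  - 796551599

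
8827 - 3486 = 5341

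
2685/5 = 537 = 537.00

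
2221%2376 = 2221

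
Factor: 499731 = 3^1*157^1*1061^1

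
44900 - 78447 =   -  33547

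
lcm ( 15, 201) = 1005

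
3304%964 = 412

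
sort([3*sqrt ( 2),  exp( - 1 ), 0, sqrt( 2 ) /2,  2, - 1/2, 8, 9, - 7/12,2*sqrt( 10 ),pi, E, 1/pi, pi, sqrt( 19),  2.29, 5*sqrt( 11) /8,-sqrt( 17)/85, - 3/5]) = [ - 3/5, - 7/12,-1/2,-sqrt( 17)/85, 0,  1/pi,  exp( - 1 ), sqrt( 2) /2 , 2 , 5*sqrt( 11) /8, 2.29,  E,  pi,pi,  3 *sqrt ( 2),sqrt( 19 ),  2*sqrt(10),8,  9]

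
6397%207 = 187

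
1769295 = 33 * 53615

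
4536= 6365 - 1829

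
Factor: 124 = 2^2*31^1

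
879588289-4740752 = 874847537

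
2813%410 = 353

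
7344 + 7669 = 15013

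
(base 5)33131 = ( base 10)2291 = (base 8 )4363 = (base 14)B99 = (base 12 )13AB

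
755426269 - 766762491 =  - 11336222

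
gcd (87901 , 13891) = 1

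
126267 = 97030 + 29237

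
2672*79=211088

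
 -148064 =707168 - 855232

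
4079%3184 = 895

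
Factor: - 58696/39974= -2^2*29^1  *79^(-1)=- 116/79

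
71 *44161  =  3135431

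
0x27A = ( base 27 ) nd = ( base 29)lp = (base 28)mi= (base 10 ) 634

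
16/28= 4/7= 0.57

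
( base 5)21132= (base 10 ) 1417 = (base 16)589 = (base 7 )4063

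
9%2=1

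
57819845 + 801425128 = 859244973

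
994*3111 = 3092334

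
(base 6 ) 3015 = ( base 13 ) 3b9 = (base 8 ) 1223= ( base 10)659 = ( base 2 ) 1010010011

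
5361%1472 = 945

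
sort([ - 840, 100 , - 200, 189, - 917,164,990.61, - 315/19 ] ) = [ - 917, - 840,-200, - 315/19, 100 , 164,189, 990.61 ]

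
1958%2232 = 1958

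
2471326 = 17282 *143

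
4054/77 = 4054/77 = 52.65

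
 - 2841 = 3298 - 6139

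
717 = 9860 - 9143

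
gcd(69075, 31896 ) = 9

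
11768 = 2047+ 9721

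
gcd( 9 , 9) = 9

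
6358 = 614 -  - 5744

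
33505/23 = 33505/23 = 1456.74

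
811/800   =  811/800 = 1.01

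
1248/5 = 249 +3/5 = 249.60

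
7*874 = 6118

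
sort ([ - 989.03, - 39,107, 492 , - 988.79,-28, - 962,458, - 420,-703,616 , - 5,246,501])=[ - 989.03, -988.79,-962, - 703, - 420, - 39,-28, - 5,107,246,458 , 492,501,616 ]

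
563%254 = 55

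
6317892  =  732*8631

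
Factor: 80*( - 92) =  -  7360 = -2^6 * 5^1 * 23^1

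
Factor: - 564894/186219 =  - 634/209 = - 2^1*11^( - 1)*19^( - 1) * 317^1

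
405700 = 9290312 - 8884612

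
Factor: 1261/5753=11^( - 1 ) *13^1* 97^1 * 523^(-1)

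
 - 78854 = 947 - 79801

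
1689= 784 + 905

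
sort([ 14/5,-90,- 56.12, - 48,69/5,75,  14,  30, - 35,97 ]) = [ - 90,  -  56.12,-48, - 35 , 14/5,  69/5, 14,  30 , 75,97]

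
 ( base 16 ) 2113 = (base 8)20423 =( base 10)8467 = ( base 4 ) 2010103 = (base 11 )63A8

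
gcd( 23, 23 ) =23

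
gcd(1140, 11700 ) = 60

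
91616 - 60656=30960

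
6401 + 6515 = 12916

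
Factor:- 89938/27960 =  -193/60 = - 2^ (  -  2)  *  3^( - 1)*5^( - 1)*193^1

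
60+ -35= 25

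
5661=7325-1664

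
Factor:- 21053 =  - 37^1 * 569^1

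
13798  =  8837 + 4961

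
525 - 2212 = - 1687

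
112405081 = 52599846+59805235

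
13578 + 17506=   31084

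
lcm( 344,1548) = 3096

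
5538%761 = 211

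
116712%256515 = 116712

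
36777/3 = 12259=12259.00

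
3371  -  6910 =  - 3539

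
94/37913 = 94/37913 = 0.00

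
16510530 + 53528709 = 70039239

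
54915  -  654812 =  - 599897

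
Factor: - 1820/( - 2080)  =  2^( - 3)*7^1 = 7/8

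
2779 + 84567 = 87346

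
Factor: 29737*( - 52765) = -5^1*61^1*131^1*173^1*227^1 = -1569072805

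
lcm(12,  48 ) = 48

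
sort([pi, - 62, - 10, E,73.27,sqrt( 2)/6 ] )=[-62,- 10, sqrt( 2 )/6, E, pi, 73.27]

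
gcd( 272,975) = 1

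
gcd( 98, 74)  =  2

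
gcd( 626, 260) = 2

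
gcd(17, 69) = 1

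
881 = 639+242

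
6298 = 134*47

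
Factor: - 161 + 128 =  - 33 = - 3^1*11^1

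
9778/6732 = 4889/3366 = 1.45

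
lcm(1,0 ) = 0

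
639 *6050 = 3865950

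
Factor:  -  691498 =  - 2^1*345749^1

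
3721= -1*(-3721)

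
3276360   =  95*34488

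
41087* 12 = 493044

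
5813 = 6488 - 675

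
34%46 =34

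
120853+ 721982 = 842835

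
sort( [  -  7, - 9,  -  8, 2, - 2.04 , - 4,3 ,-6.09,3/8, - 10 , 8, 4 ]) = [ - 10 , - 9, - 8, -7, - 6.09,-4, - 2.04,  3/8,  2, 3, 4,8]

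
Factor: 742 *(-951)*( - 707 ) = 498888894 = 2^1*3^1 * 7^2*53^1*101^1*317^1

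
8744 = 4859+3885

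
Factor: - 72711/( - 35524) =2^( - 2)*3^3*83^(-1 )*107^( - 1)*2693^1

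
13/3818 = 13/3818 = 0.00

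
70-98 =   -  28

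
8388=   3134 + 5254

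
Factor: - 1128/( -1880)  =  3/5 = 3^1*5^( - 1 ) 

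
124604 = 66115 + 58489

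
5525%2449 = 627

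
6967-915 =6052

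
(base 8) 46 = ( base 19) 20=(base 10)38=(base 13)2C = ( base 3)1102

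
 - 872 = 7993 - 8865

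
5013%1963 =1087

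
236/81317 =236/81317 = 0.00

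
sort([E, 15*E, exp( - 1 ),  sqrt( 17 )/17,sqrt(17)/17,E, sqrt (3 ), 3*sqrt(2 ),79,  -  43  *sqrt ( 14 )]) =[  -  43*sqrt( 14 ), sqrt( 17 ) /17, sqrt (17)/17, exp( - 1),sqrt( 3 ), E,E,3 * sqrt( 2),15*E, 79]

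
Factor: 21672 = 2^3 *3^2*7^1*43^1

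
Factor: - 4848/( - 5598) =2^3*3^(  -  1)*101^1*311^( - 1 ) = 808/933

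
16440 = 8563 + 7877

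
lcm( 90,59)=5310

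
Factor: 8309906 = 2^1*11^1*17^2*1307^1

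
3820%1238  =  106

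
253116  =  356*711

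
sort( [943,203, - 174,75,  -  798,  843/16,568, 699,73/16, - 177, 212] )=[-798, -177, - 174, 73/16,843/16 , 75,203, 212,568, 699,943 ] 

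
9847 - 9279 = 568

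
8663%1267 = 1061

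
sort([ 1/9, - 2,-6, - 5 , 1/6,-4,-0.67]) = [- 6,  -  5,-4,  -  2, - 0.67, 1/9,1/6]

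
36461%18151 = 159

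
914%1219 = 914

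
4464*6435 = 28725840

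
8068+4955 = 13023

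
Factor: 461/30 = 2^(  -  1 )*3^( - 1)*5^( - 1)*461^1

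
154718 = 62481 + 92237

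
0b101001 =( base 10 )41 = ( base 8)51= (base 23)1i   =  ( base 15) 2B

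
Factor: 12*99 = 2^2*3^3*11^1 = 1188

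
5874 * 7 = 41118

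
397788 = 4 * 99447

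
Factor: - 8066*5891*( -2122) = 2^2*37^1*43^1*109^1*137^1*1061^1 =100830662332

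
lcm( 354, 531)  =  1062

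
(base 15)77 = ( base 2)1110000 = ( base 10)112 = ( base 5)422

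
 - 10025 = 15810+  - 25835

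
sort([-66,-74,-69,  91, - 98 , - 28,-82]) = [ - 98, - 82, - 74 , -69,-66, - 28, 91]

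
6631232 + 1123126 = 7754358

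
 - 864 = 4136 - 5000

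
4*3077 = 12308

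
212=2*106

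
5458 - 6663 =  - 1205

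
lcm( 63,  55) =3465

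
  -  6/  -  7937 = 6/7937 = 0.00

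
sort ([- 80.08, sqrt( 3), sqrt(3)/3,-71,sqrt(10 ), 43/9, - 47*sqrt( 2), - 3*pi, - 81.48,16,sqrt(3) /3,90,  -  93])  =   [ - 93, - 81.48 ,-80.08, - 71, - 47*sqrt(2), - 3 * pi,sqrt( 3) /3,sqrt(3 )/3,  sqrt(3), sqrt( 10),43/9,  16  ,  90 ]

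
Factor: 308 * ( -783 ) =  - 241164 = - 2^2 * 3^3*7^1*11^1*29^1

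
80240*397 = 31855280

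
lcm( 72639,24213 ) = 72639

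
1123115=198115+925000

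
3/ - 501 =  - 1/167= - 0.01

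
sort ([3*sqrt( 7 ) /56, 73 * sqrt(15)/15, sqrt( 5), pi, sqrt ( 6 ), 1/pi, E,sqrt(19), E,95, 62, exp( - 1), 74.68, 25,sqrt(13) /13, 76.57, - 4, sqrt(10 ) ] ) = [ - 4, 3*sqrt(7)/56, sqrt(13 ) /13,  1/pi , exp ( - 1),sqrt( 5 ),  sqrt(6), E, E,pi, sqrt(10 ), sqrt(19 ),73 *sqrt(15 ) /15  ,  25 , 62,74.68, 76.57, 95]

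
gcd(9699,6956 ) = 1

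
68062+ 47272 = 115334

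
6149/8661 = 6149/8661 = 0.71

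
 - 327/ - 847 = 327/847 = 0.39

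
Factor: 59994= 2^1*3^3*11^1 * 101^1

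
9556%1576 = 100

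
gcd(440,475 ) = 5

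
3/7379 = 3/7379  =  0.00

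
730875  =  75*9745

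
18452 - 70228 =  - 51776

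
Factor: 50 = 2^1*5^2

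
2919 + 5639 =8558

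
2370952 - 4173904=-1802952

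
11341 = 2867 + 8474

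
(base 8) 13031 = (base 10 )5657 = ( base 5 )140112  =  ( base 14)20C1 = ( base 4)1120121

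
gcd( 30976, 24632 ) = 8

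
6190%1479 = 274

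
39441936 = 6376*6186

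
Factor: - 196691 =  - 11^1 * 17881^1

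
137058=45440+91618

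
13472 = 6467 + 7005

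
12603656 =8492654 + 4111002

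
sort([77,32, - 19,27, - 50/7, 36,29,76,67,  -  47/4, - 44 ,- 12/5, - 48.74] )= [ - 48.74, - 44, - 19, - 47/4,-50/7, - 12/5, 27,29,32, 36 , 67, 76, 77 ]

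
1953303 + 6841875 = 8795178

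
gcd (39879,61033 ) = 7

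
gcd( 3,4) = 1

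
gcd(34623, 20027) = 1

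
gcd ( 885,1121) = 59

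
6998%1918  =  1244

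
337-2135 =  - 1798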